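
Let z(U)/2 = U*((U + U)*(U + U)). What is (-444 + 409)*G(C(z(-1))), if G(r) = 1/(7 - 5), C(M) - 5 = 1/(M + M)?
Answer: -35/2 ≈ -17.500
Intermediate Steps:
z(U) = 8*U³ (z(U) = 2*(U*((U + U)*(U + U))) = 2*(U*((2*U)*(2*U))) = 2*(U*(4*U²)) = 2*(4*U³) = 8*U³)
C(M) = 5 + 1/(2*M) (C(M) = 5 + 1/(M + M) = 5 + 1/(2*M))
G(r) = ½ (G(r) = 1/2 = ½)
(-444 + 409)*G(C(z(-1))) = (-444 + 409)*(½) = -35*½ = -35/2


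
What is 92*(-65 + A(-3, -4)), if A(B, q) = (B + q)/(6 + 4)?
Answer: -30222/5 ≈ -6044.4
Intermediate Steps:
A(B, q) = B/10 + q/10 (A(B, q) = (B + q)/10 = (B + q)*(⅒) = B/10 + q/10)
92*(-65 + A(-3, -4)) = 92*(-65 + ((⅒)*(-3) + (⅒)*(-4))) = 92*(-65 + (-3/10 - ⅖)) = 92*(-65 - 7/10) = 92*(-657/10) = -30222/5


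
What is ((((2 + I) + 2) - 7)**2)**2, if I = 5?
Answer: 16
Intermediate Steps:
((((2 + I) + 2) - 7)**2)**2 = ((((2 + 5) + 2) - 7)**2)**2 = (((7 + 2) - 7)**2)**2 = ((9 - 7)**2)**2 = (2**2)**2 = 4**2 = 16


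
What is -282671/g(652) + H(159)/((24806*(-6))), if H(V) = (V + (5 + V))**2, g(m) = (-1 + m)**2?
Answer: -28762118495/21025615212 ≈ -1.3680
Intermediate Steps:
H(V) = (5 + 2*V)**2
-282671/g(652) + H(159)/((24806*(-6))) = -282671/(-1 + 652)**2 + (5 + 2*159)**2/((24806*(-6))) = -282671/(651**2) + (5 + 318)**2/(-148836) = -282671/423801 + 323**2*(-1/148836) = -282671*1/423801 + 104329*(-1/148836) = -282671/423801 - 104329/148836 = -28762118495/21025615212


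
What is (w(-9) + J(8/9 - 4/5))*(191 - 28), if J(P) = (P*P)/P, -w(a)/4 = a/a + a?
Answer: 235372/45 ≈ 5230.5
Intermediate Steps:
w(a) = -4 - 4*a (w(a) = -4*(a/a + a) = -4*(1 + a) = -4 - 4*a)
J(P) = P (J(P) = P**2/P = P)
(w(-9) + J(8/9 - 4/5))*(191 - 28) = ((-4 - 4*(-9)) + (8/9 - 4/5))*(191 - 28) = ((-4 + 36) + (8*(1/9) - 4*1/5))*163 = (32 + (8/9 - 4/5))*163 = (32 + 4/45)*163 = (1444/45)*163 = 235372/45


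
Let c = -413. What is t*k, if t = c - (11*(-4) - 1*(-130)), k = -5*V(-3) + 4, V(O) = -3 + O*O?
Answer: 12974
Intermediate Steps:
V(O) = -3 + O²
k = -26 (k = -5*(-3 + (-3)²) + 4 = -5*(-3 + 9) + 4 = -5*6 + 4 = -30 + 4 = -26)
t = -499 (t = -413 - (11*(-4) - 1*(-130)) = -413 - (-44 + 130) = -413 - 1*86 = -413 - 86 = -499)
t*k = -499*(-26) = 12974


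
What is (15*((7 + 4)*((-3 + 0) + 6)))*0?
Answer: 0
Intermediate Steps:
(15*((7 + 4)*((-3 + 0) + 6)))*0 = (15*(11*(-3 + 6)))*0 = (15*(11*3))*0 = (15*33)*0 = 495*0 = 0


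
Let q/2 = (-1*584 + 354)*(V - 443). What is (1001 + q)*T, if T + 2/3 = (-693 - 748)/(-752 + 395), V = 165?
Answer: 51681281/119 ≈ 4.3430e+5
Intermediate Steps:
T = 401/119 (T = -⅔ + (-693 - 748)/(-752 + 395) = -⅔ - 1441/(-357) = -⅔ - 1441*(-1/357) = -⅔ + 1441/357 = 401/119 ≈ 3.3697)
q = 127880 (q = 2*((-1*584 + 354)*(165 - 443)) = 2*((-584 + 354)*(-278)) = 2*(-230*(-278)) = 2*63940 = 127880)
(1001 + q)*T = (1001 + 127880)*(401/119) = 128881*(401/119) = 51681281/119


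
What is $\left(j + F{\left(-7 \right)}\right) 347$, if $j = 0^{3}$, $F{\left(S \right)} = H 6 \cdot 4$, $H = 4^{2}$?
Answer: $133248$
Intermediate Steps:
$H = 16$
$F{\left(S \right)} = 384$ ($F{\left(S \right)} = 16 \cdot 6 \cdot 4 = 96 \cdot 4 = 384$)
$j = 0$
$\left(j + F{\left(-7 \right)}\right) 347 = \left(0 + 384\right) 347 = 384 \cdot 347 = 133248$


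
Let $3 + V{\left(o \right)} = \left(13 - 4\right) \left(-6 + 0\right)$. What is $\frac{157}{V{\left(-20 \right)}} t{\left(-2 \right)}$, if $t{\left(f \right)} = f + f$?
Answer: $\frac{628}{57} \approx 11.018$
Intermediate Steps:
$t{\left(f \right)} = 2 f$
$V{\left(o \right)} = -57$ ($V{\left(o \right)} = -3 + \left(13 - 4\right) \left(-6 + 0\right) = -3 + 9 \left(-6\right) = -3 - 54 = -57$)
$\frac{157}{V{\left(-20 \right)}} t{\left(-2 \right)} = \frac{157}{-57} \cdot 2 \left(-2\right) = 157 \left(- \frac{1}{57}\right) \left(-4\right) = \left(- \frac{157}{57}\right) \left(-4\right) = \frac{628}{57}$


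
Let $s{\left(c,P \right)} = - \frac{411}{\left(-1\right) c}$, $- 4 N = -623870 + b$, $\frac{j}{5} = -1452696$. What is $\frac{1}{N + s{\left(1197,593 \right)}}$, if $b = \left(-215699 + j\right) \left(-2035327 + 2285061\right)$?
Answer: $\frac{399}{186313639747673} \approx 2.1416 \cdot 10^{-12}$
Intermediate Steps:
$j = -7263480$ ($j = 5 \left(-1452696\right) = -7263480$)
$b = -1867805288386$ ($b = \left(-215699 - 7263480\right) \left(-2035327 + 2285061\right) = \left(-7479179\right) 249734 = -1867805288386$)
$N = 466951478064$ ($N = - \frac{-623870 - 1867805288386}{4} = \left(- \frac{1}{4}\right) \left(-1867805912256\right) = 466951478064$)
$s{\left(c,P \right)} = \frac{411}{c}$ ($s{\left(c,P \right)} = - 411 \left(- \frac{1}{c}\right) = \frac{411}{c}$)
$\frac{1}{N + s{\left(1197,593 \right)}} = \frac{1}{466951478064 + \frac{411}{1197}} = \frac{1}{466951478064 + 411 \cdot \frac{1}{1197}} = \frac{1}{466951478064 + \frac{137}{399}} = \frac{1}{\frac{186313639747673}{399}} = \frac{399}{186313639747673}$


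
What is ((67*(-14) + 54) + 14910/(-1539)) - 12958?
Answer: -7105916/513 ≈ -13852.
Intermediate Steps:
((67*(-14) + 54) + 14910/(-1539)) - 12958 = ((-938 + 54) + 14910*(-1/1539)) - 12958 = (-884 - 4970/513) - 12958 = -458462/513 - 12958 = -7105916/513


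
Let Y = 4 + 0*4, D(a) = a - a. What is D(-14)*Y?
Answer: 0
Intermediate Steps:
D(a) = 0
Y = 4 (Y = 4 + 0 = 4)
D(-14)*Y = 0*4 = 0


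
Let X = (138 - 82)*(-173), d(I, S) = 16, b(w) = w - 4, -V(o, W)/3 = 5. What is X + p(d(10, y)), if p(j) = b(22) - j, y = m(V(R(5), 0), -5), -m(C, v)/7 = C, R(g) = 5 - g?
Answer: -9686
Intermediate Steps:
V(o, W) = -15 (V(o, W) = -3*5 = -15)
m(C, v) = -7*C
y = 105 (y = -7*(-15) = 105)
b(w) = -4 + w
p(j) = 18 - j (p(j) = (-4 + 22) - j = 18 - j)
X = -9688 (X = 56*(-173) = -9688)
X + p(d(10, y)) = -9688 + (18 - 1*16) = -9688 + (18 - 16) = -9688 + 2 = -9686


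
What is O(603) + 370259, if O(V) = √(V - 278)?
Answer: 370259 + 5*√13 ≈ 3.7028e+5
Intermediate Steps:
O(V) = √(-278 + V)
O(603) + 370259 = √(-278 + 603) + 370259 = √325 + 370259 = 5*√13 + 370259 = 370259 + 5*√13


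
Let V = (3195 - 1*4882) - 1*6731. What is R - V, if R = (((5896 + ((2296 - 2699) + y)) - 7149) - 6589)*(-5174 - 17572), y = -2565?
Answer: 245892678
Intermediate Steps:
V = -8418 (V = (3195 - 4882) - 6731 = -1687 - 6731 = -8418)
R = 245884260 (R = (((5896 + ((2296 - 2699) - 2565)) - 7149) - 6589)*(-5174 - 17572) = (((5896 + (-403 - 2565)) - 7149) - 6589)*(-22746) = (((5896 - 2968) - 7149) - 6589)*(-22746) = ((2928 - 7149) - 6589)*(-22746) = (-4221 - 6589)*(-22746) = -10810*(-22746) = 245884260)
R - V = 245884260 - 1*(-8418) = 245884260 + 8418 = 245892678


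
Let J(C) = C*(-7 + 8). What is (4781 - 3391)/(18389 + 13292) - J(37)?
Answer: -1170807/31681 ≈ -36.956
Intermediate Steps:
J(C) = C (J(C) = C*1 = C)
(4781 - 3391)/(18389 + 13292) - J(37) = (4781 - 3391)/(18389 + 13292) - 1*37 = 1390/31681 - 37 = -1170807/31681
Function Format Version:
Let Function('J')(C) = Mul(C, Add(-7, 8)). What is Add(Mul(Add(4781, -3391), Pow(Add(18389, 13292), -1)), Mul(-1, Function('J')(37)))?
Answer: Rational(-1170807, 31681) ≈ -36.956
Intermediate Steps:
Function('J')(C) = C (Function('J')(C) = Mul(C, 1) = C)
Add(Mul(Add(4781, -3391), Pow(Add(18389, 13292), -1)), Mul(-1, Function('J')(37))) = Add(Mul(Add(4781, -3391), Pow(Add(18389, 13292), -1)), Mul(-1, 37)) = Add(Mul(1390, Pow(31681, -1)), -37) = Add(Mul(1390, Rational(1, 31681)), -37) = Add(Rational(1390, 31681), -37) = Rational(-1170807, 31681)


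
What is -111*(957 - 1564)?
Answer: 67377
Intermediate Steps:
-111*(957 - 1564) = -111*(-607) = 67377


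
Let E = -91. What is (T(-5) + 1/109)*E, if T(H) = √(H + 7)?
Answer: -91/109 - 91*√2 ≈ -129.53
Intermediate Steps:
T(H) = √(7 + H)
(T(-5) + 1/109)*E = (√(7 - 5) + 1/109)*(-91) = (√2 + 1/109)*(-91) = (1/109 + √2)*(-91) = -91/109 - 91*√2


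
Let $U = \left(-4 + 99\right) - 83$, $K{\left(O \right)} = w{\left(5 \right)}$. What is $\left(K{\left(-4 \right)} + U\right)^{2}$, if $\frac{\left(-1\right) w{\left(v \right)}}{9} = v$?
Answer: $1089$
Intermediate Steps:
$w{\left(v \right)} = - 9 v$
$K{\left(O \right)} = -45$ ($K{\left(O \right)} = \left(-9\right) 5 = -45$)
$U = 12$ ($U = 95 - 83 = 12$)
$\left(K{\left(-4 \right)} + U\right)^{2} = \left(-45 + 12\right)^{2} = \left(-33\right)^{2} = 1089$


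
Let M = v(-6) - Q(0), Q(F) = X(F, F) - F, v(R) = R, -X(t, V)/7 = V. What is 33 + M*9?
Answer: -21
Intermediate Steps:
X(t, V) = -7*V
Q(F) = -8*F (Q(F) = -7*F - F = -8*F)
M = -6 (M = -6 - (-8)*0 = -6 - 1*0 = -6 + 0 = -6)
33 + M*9 = 33 - 6*9 = 33 - 54 = -21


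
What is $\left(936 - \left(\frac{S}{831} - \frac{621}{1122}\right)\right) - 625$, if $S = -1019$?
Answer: $\frac{97210057}{310794} \approx 312.78$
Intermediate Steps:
$\left(936 - \left(\frac{S}{831} - \frac{621}{1122}\right)\right) - 625 = \left(936 - \left(- \frac{1019}{831} - \frac{621}{1122}\right)\right) - 625 = \left(936 - \left(\left(-1019\right) \frac{1}{831} - \frac{207}{374}\right)\right) - 625 = \left(936 - \left(- \frac{1019}{831} - \frac{207}{374}\right)\right) - 625 = \left(936 - - \frac{553123}{310794}\right) - 625 = \left(936 + \frac{553123}{310794}\right) - 625 = \frac{291456307}{310794} - 625 = \frac{97210057}{310794}$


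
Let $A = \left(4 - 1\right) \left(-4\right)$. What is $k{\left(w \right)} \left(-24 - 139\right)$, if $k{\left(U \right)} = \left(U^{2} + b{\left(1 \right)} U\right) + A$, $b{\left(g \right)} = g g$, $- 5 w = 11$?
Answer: $\frac{38142}{25} \approx 1525.7$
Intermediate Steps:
$w = - \frac{11}{5}$ ($w = \left(- \frac{1}{5}\right) 11 = - \frac{11}{5} \approx -2.2$)
$b{\left(g \right)} = g^{2}$
$A = -12$ ($A = 3 \left(-4\right) = -12$)
$k{\left(U \right)} = -12 + U + U^{2}$ ($k{\left(U \right)} = \left(U^{2} + 1^{2} U\right) - 12 = \left(U^{2} + 1 U\right) - 12 = \left(U^{2} + U\right) - 12 = \left(U + U^{2}\right) - 12 = -12 + U + U^{2}$)
$k{\left(w \right)} \left(-24 - 139\right) = \left(-12 - \frac{11}{5} + \left(- \frac{11}{5}\right)^{2}\right) \left(-24 - 139\right) = \left(-12 - \frac{11}{5} + \frac{121}{25}\right) \left(-163\right) = \left(- \frac{234}{25}\right) \left(-163\right) = \frac{38142}{25}$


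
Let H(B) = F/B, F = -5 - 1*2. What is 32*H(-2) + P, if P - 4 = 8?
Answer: 124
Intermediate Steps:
F = -7 (F = -5 - 2 = -7)
H(B) = -7/B
P = 12 (P = 4 + 8 = 12)
32*H(-2) + P = 32*(-7/(-2)) + 12 = 32*(-7*(-½)) + 12 = 32*(7/2) + 12 = 112 + 12 = 124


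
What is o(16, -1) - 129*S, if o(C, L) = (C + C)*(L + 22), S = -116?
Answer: 15636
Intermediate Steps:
o(C, L) = 2*C*(22 + L) (o(C, L) = (2*C)*(22 + L) = 2*C*(22 + L))
o(16, -1) - 129*S = 2*16*(22 - 1) - 129*(-116) = 2*16*21 + 14964 = 672 + 14964 = 15636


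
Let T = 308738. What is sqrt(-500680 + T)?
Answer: I*sqrt(191942) ≈ 438.11*I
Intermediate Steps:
sqrt(-500680 + T) = sqrt(-500680 + 308738) = sqrt(-191942) = I*sqrt(191942)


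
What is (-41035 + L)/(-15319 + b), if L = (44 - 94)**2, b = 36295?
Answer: -12845/6992 ≈ -1.8371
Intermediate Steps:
L = 2500 (L = (-50)**2 = 2500)
(-41035 + L)/(-15319 + b) = (-41035 + 2500)/(-15319 + 36295) = -38535/20976 = -38535*1/20976 = -12845/6992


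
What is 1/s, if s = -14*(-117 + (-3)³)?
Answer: 1/2016 ≈ 0.00049603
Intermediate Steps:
s = 2016 (s = -14*(-117 - 27) = -14*(-144) = 2016)
1/s = 1/2016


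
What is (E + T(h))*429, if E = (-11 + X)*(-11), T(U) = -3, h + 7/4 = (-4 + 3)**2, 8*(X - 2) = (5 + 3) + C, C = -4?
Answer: 77649/2 ≈ 38825.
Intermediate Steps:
X = 5/2 (X = 2 + ((5 + 3) - 4)/8 = 2 + (8 - 4)/8 = 2 + (1/8)*4 = 2 + 1/2 = 5/2 ≈ 2.5000)
h = -3/4 (h = -7/4 + (-4 + 3)**2 = -7/4 + (-1)**2 = -7/4 + 1 = -3/4 ≈ -0.75000)
E = 187/2 (E = (-11 + 5/2)*(-11) = -17/2*(-11) = 187/2 ≈ 93.500)
(E + T(h))*429 = (187/2 - 3)*429 = (181/2)*429 = 77649/2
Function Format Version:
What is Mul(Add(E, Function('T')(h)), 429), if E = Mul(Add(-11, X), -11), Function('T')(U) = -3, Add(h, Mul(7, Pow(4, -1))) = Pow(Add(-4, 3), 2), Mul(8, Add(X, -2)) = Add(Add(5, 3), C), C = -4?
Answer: Rational(77649, 2) ≈ 38825.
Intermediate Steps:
X = Rational(5, 2) (X = Add(2, Mul(Rational(1, 8), Add(Add(5, 3), -4))) = Add(2, Mul(Rational(1, 8), Add(8, -4))) = Add(2, Mul(Rational(1, 8), 4)) = Add(2, Rational(1, 2)) = Rational(5, 2) ≈ 2.5000)
h = Rational(-3, 4) (h = Add(Rational(-7, 4), Pow(Add(-4, 3), 2)) = Add(Rational(-7, 4), Pow(-1, 2)) = Add(Rational(-7, 4), 1) = Rational(-3, 4) ≈ -0.75000)
E = Rational(187, 2) (E = Mul(Add(-11, Rational(5, 2)), -11) = Mul(Rational(-17, 2), -11) = Rational(187, 2) ≈ 93.500)
Mul(Add(E, Function('T')(h)), 429) = Mul(Add(Rational(187, 2), -3), 429) = Mul(Rational(181, 2), 429) = Rational(77649, 2)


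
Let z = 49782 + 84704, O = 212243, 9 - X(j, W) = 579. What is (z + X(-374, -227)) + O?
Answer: 346159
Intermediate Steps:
X(j, W) = -570 (X(j, W) = 9 - 1*579 = 9 - 579 = -570)
z = 134486
(z + X(-374, -227)) + O = (134486 - 570) + 212243 = 133916 + 212243 = 346159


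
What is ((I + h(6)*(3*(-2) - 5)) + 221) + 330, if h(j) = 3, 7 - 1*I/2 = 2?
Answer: 528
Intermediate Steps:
I = 10 (I = 14 - 2*2 = 14 - 4 = 10)
((I + h(6)*(3*(-2) - 5)) + 221) + 330 = ((10 + 3*(3*(-2) - 5)) + 221) + 330 = ((10 + 3*(-6 - 5)) + 221) + 330 = ((10 + 3*(-11)) + 221) + 330 = ((10 - 33) + 221) + 330 = (-23 + 221) + 330 = 198 + 330 = 528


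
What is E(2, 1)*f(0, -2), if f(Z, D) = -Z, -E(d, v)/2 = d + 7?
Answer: 0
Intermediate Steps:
E(d, v) = -14 - 2*d (E(d, v) = -2*(d + 7) = -2*(7 + d) = -14 - 2*d)
E(2, 1)*f(0, -2) = (-14 - 2*2)*(-1*0) = (-14 - 4)*0 = -18*0 = 0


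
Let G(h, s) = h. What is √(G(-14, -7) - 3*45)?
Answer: I*√149 ≈ 12.207*I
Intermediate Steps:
√(G(-14, -7) - 3*45) = √(-14 - 3*45) = √(-14 - 135) = √(-149) = I*√149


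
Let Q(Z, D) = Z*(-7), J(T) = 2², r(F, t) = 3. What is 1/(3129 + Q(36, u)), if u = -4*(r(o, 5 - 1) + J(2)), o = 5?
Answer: 1/2877 ≈ 0.00034758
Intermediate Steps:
J(T) = 4
u = -28 (u = -4*(3 + 4) = -4*7 = -28)
Q(Z, D) = -7*Z
1/(3129 + Q(36, u)) = 1/(3129 - 7*36) = 1/(3129 - 252) = 1/2877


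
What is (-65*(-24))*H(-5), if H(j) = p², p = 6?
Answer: 56160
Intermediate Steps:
H(j) = 36 (H(j) = 6² = 36)
(-65*(-24))*H(-5) = -65*(-24)*36 = 1560*36 = 56160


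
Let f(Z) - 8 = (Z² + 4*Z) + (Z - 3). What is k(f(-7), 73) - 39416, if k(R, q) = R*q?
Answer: -38029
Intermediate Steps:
f(Z) = 5 + Z² + 5*Z (f(Z) = 8 + ((Z² + 4*Z) + (Z - 3)) = 8 + ((Z² + 4*Z) + (-3 + Z)) = 8 + (-3 + Z² + 5*Z) = 5 + Z² + 5*Z)
k(f(-7), 73) - 39416 = (5 + (-7)² + 5*(-7))*73 - 39416 = (5 + 49 - 35)*73 - 39416 = 19*73 - 39416 = 1387 - 39416 = -38029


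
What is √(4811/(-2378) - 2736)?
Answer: I*√15483203182/2378 ≈ 52.326*I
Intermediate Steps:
√(4811/(-2378) - 2736) = √(4811*(-1/2378) - 2736) = √(-4811/2378 - 2736) = √(-6511019/2378) = I*√15483203182/2378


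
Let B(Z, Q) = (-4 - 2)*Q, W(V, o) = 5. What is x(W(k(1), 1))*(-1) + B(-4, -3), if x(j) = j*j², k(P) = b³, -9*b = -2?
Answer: -107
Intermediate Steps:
b = 2/9 (b = -⅑*(-2) = 2/9 ≈ 0.22222)
k(P) = 8/729 (k(P) = (2/9)³ = 8/729)
x(j) = j³
B(Z, Q) = -6*Q
x(W(k(1), 1))*(-1) + B(-4, -3) = 5³*(-1) - 6*(-3) = 125*(-1) + 18 = -125 + 18 = -107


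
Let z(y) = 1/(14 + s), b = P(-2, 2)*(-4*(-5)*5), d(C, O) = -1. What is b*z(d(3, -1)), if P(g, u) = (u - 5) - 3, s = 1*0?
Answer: -300/7 ≈ -42.857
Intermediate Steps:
s = 0
P(g, u) = -8 + u (P(g, u) = (-5 + u) - 3 = -8 + u)
b = -600 (b = (-8 + 2)*(-4*(-5)*5) = -120*5 = -6*100 = -600)
z(y) = 1/14 (z(y) = 1/(14 + 0) = 1/14)
b*z(d(3, -1)) = -600*1/14 = -300/7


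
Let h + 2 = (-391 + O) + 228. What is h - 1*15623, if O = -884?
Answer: -16672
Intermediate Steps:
h = -1049 (h = -2 + ((-391 - 884) + 228) = -2 + (-1275 + 228) = -2 - 1047 = -1049)
h - 1*15623 = -1049 - 1*15623 = -1049 - 15623 = -16672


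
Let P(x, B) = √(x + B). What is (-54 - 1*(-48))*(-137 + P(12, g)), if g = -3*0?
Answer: 822 - 12*√3 ≈ 801.22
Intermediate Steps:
g = 0
P(x, B) = √(B + x)
(-54 - 1*(-48))*(-137 + P(12, g)) = (-54 - 1*(-48))*(-137 + √(0 + 12)) = (-54 + 48)*(-137 + √12) = -6*(-137 + 2*√3) = 822 - 12*√3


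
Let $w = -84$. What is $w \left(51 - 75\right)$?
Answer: $2016$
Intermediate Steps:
$w \left(51 - 75\right) = - 84 \left(51 - 75\right) = \left(-84\right) \left(-24\right) = 2016$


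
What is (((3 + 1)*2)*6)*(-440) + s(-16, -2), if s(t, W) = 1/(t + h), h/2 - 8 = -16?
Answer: -675841/32 ≈ -21120.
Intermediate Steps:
h = -16 (h = 16 + 2*(-16) = 16 - 32 = -16)
s(t, W) = 1/(-16 + t) (s(t, W) = 1/(t - 16) = 1/(-16 + t))
(((3 + 1)*2)*6)*(-440) + s(-16, -2) = (((3 + 1)*2)*6)*(-440) + 1/(-16 - 16) = ((4*2)*6)*(-440) + 1/(-32) = (8*6)*(-440) - 1/32 = 48*(-440) - 1/32 = -21120 - 1/32 = -675841/32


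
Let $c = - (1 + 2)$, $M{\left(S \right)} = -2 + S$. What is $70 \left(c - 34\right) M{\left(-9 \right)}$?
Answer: $28490$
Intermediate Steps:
$c = -3$ ($c = \left(-1\right) 3 = -3$)
$70 \left(c - 34\right) M{\left(-9 \right)} = 70 \left(-3 - 34\right) \left(-2 - 9\right) = 70 \left(-37\right) \left(-11\right) = \left(-2590\right) \left(-11\right) = 28490$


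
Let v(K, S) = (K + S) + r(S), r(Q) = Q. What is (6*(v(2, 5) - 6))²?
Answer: 1296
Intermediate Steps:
v(K, S) = K + 2*S (v(K, S) = (K + S) + S = K + 2*S)
(6*(v(2, 5) - 6))² = (6*((2 + 2*5) - 6))² = (6*((2 + 10) - 6))² = (6*(12 - 6))² = (6*6)² = 36² = 1296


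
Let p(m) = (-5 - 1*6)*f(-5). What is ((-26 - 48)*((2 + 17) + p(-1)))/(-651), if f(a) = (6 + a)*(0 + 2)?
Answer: -74/217 ≈ -0.34101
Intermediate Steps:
f(a) = 12 + 2*a (f(a) = (6 + a)*2 = 12 + 2*a)
p(m) = -22 (p(m) = (-5 - 1*6)*(12 + 2*(-5)) = (-5 - 6)*(12 - 10) = -11*2 = -22)
((-26 - 48)*((2 + 17) + p(-1)))/(-651) = ((-26 - 48)*((2 + 17) - 22))/(-651) = -74*(19 - 22)*(-1/651) = -74*(-3)*(-1/651) = 222*(-1/651) = -74/217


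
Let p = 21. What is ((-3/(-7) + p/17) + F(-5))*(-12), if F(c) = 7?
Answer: -12372/119 ≈ -103.97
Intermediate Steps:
((-3/(-7) + p/17) + F(-5))*(-12) = ((-3/(-7) + 21/17) + 7)*(-12) = ((-3*(-⅐) + 21*(1/17)) + 7)*(-12) = ((3/7 + 21/17) + 7)*(-12) = (198/119 + 7)*(-12) = (1031/119)*(-12) = -12372/119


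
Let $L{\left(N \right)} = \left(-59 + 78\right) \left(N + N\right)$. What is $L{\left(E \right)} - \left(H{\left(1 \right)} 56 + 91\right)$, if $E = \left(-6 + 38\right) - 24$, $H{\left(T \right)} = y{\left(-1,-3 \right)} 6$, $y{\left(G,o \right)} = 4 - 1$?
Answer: $-795$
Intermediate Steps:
$y{\left(G,o \right)} = 3$ ($y{\left(G,o \right)} = 4 - 1 = 3$)
$H{\left(T \right)} = 18$ ($H{\left(T \right)} = 3 \cdot 6 = 18$)
$E = 8$ ($E = 32 - 24 = 8$)
$L{\left(N \right)} = 38 N$ ($L{\left(N \right)} = 19 \cdot 2 N = 38 N$)
$L{\left(E \right)} - \left(H{\left(1 \right)} 56 + 91\right) = 38 \cdot 8 - \left(18 \cdot 56 + 91\right) = 304 - \left(1008 + 91\right) = 304 - 1099 = -795$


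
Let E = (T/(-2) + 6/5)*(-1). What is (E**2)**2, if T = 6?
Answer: 6561/625 ≈ 10.498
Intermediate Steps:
E = 9/5 (E = (6/(-2) + 6/5)*(-1) = (6*(-1/2) + 6*(1/5))*(-1) = (-3 + 6/5)*(-1) = -9/5*(-1) = 9/5 ≈ 1.8000)
(E**2)**2 = ((9/5)**2)**2 = (81/25)**2 = 6561/625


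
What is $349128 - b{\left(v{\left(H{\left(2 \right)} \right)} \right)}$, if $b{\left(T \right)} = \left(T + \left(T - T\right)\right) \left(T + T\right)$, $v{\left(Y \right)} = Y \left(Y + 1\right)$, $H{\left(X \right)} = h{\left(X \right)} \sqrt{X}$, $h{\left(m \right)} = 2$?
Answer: $348984 - 64 \sqrt{2} \approx 3.4889 \cdot 10^{5}$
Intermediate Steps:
$H{\left(X \right)} = 2 \sqrt{X}$
$v{\left(Y \right)} = Y \left(1 + Y\right)$
$b{\left(T \right)} = 2 T^{2}$ ($b{\left(T \right)} = \left(T + 0\right) 2 T = T 2 T = 2 T^{2}$)
$349128 - b{\left(v{\left(H{\left(2 \right)} \right)} \right)} = 349128 - 2 \left(2 \sqrt{2} \left(1 + 2 \sqrt{2}\right)\right)^{2} = 349128 - 2 \cdot 8 \left(1 + 2 \sqrt{2}\right)^{2} = 349128 - 16 \left(1 + 2 \sqrt{2}\right)^{2}$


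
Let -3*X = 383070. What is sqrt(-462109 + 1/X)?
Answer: I*sqrt(590066982110)/1130 ≈ 679.79*I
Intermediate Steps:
X = -127690 (X = -1/3*383070 = -127690)
sqrt(-462109 + 1/X) = sqrt(-462109 + 1/(-127690)) = sqrt(-462109 - 1/127690) = sqrt(-59006698211/127690) = I*sqrt(590066982110)/1130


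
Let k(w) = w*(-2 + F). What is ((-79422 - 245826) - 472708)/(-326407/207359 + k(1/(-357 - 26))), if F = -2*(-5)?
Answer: 63372466192132/126672753 ≈ 5.0029e+5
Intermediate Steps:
F = 10
k(w) = 8*w (k(w) = w*(-2 + 10) = w*8 = 8*w)
((-79422 - 245826) - 472708)/(-326407/207359 + k(1/(-357 - 26))) = ((-79422 - 245826) - 472708)/(-326407/207359 + 8/(-357 - 26)) = (-325248 - 472708)/(-326407*1/207359 + 8/(-383)) = -797956/(-326407/207359 + 8*(-1/383)) = -797956/(-326407/207359 - 8/383) = -797956/(-126672753/79418497) = -797956*(-79418497/126672753) = 63372466192132/126672753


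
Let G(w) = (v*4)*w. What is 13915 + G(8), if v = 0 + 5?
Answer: 14075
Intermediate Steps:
v = 5
G(w) = 20*w (G(w) = (5*4)*w = 20*w)
13915 + G(8) = 13915 + 20*8 = 13915 + 160 = 14075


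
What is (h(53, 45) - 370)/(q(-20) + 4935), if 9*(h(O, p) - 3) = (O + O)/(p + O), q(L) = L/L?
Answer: -80897/1088388 ≈ -0.074327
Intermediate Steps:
q(L) = 1
h(O, p) = 3 + 2*O/(9*(O + p)) (h(O, p) = 3 + ((O + O)/(p + O))/9 = 3 + ((2*O)/(O + p))/9 = 3 + (2*O/(O + p))/9 = 3 + 2*O/(9*(O + p)))
(h(53, 45) - 370)/(q(-20) + 4935) = ((3*45 + (29/9)*53)/(53 + 45) - 370)/(1 + 4935) = ((135 + 1537/9)/98 - 370)/4936 = ((1/98)*(2752/9) - 370)*(1/4936) = (1376/441 - 370)*(1/4936) = -161794/441*1/4936 = -80897/1088388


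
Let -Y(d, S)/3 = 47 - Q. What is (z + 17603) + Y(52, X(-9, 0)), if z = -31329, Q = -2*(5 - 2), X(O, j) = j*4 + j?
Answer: -13885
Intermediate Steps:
X(O, j) = 5*j (X(O, j) = 4*j + j = 5*j)
Q = -6 (Q = -2*3 = -6)
Y(d, S) = -159 (Y(d, S) = -3*(47 - 1*(-6)) = -3*(47 + 6) = -3*53 = -159)
(z + 17603) + Y(52, X(-9, 0)) = (-31329 + 17603) - 159 = -13726 - 159 = -13885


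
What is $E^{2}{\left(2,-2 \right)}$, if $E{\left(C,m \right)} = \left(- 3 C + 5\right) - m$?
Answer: $1$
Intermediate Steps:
$E{\left(C,m \right)} = 5 - m - 3 C$ ($E{\left(C,m \right)} = \left(5 - 3 C\right) - m = 5 - m - 3 C$)
$E^{2}{\left(2,-2 \right)} = \left(5 - -2 - 6\right)^{2} = \left(5 + 2 - 6\right)^{2} = 1^{2} = 1$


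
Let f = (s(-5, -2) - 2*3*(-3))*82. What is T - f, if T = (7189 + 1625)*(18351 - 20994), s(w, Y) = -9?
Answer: -23296140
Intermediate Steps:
f = 738 (f = (-9 - 2*3*(-3))*82 = (-9 - 6*(-3))*82 = (-9 + 18)*82 = 9*82 = 738)
T = -23295402 (T = 8814*(-2643) = -23295402)
T - f = -23295402 - 1*738 = -23295402 - 738 = -23296140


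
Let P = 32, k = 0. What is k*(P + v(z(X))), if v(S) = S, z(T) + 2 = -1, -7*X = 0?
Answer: 0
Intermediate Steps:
X = 0 (X = -1/7*0 = 0)
z(T) = -3 (z(T) = -2 - 1 = -3)
k*(P + v(z(X))) = 0*(32 - 3) = 0*29 = 0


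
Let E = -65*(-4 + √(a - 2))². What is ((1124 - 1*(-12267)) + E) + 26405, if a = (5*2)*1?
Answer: 38236 + 1040*√2 ≈ 39707.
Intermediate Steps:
a = 10 (a = 10*1 = 10)
E = -65*(-4 + 2*√2)² (E = -65*(-4 + √(10 - 2))² = -65*(-4 + √8)² = -65*(-4 + 2*√2)² ≈ -89.218)
((1124 - 1*(-12267)) + E) + 26405 = ((1124 - 1*(-12267)) + (-1560 + 1040*√2)) + 26405 = ((1124 + 12267) + (-1560 + 1040*√2)) + 26405 = (13391 + (-1560 + 1040*√2)) + 26405 = (11831 + 1040*√2) + 26405 = 38236 + 1040*√2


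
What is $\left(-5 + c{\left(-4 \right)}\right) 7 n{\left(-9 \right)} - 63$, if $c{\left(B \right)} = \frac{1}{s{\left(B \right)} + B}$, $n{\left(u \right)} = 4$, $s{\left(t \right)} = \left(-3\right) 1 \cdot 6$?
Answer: $- \frac{2247}{11} \approx -204.27$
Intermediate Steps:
$s{\left(t \right)} = -18$ ($s{\left(t \right)} = \left(-3\right) 6 = -18$)
$c{\left(B \right)} = \frac{1}{-18 + B}$
$\left(-5 + c{\left(-4 \right)}\right) 7 n{\left(-9 \right)} - 63 = \left(-5 + \frac{1}{-18 - 4}\right) 7 \cdot 4 - 63 = \left(-5 + \frac{1}{-22}\right) 7 \cdot 4 - 63 = \left(-5 - \frac{1}{22}\right) 7 \cdot 4 - 63 = \left(- \frac{111}{22}\right) 7 \cdot 4 - 63 = \left(- \frac{777}{22}\right) 4 - 63 = - \frac{1554}{11} - 63 = - \frac{2247}{11}$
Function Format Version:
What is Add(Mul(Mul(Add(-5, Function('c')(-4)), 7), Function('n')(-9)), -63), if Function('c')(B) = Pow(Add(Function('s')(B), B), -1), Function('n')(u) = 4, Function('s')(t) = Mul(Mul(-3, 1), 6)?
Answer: Rational(-2247, 11) ≈ -204.27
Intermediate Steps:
Function('s')(t) = -18 (Function('s')(t) = Mul(-3, 6) = -18)
Function('c')(B) = Pow(Add(-18, B), -1)
Add(Mul(Mul(Add(-5, Function('c')(-4)), 7), Function('n')(-9)), -63) = Add(Mul(Mul(Add(-5, Pow(Add(-18, -4), -1)), 7), 4), -63) = Add(Mul(Mul(Add(-5, Pow(-22, -1)), 7), 4), -63) = Add(Mul(Mul(Add(-5, Rational(-1, 22)), 7), 4), -63) = Add(Mul(Mul(Rational(-111, 22), 7), 4), -63) = Add(Mul(Rational(-777, 22), 4), -63) = Add(Rational(-1554, 11), -63) = Rational(-2247, 11)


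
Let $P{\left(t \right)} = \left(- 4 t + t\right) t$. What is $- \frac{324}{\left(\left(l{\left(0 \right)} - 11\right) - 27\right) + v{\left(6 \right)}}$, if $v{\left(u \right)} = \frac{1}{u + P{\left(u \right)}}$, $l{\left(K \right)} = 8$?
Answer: $\frac{33048}{3061} \approx 10.796$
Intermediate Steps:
$P{\left(t \right)} = - 3 t^{2}$ ($P{\left(t \right)} = - 3 t t = - 3 t^{2}$)
$v{\left(u \right)} = \frac{1}{u - 3 u^{2}}$
$- \frac{324}{\left(\left(l{\left(0 \right)} - 11\right) - 27\right) + v{\left(6 \right)}} = - \frac{324}{\left(\left(8 - 11\right) - 27\right) - \frac{1}{6 \left(-1 + 3 \cdot 6\right)}} = - \frac{324}{\left(-3 - 27\right) - \frac{1}{6 \left(-1 + 18\right)}} = - \frac{324}{-30 - \frac{1}{6 \cdot 17}} = - \frac{324}{-30 - \frac{1}{6} \cdot \frac{1}{17}} = - \frac{324}{-30 - \frac{1}{102}} = - \frac{324}{- \frac{3061}{102}} = \left(-324\right) \left(- \frac{102}{3061}\right) = \frac{33048}{3061}$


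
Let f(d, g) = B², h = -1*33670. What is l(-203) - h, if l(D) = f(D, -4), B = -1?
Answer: 33671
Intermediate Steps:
h = -33670
f(d, g) = 1 (f(d, g) = (-1)² = 1)
l(D) = 1
l(-203) - h = 1 - 1*(-33670) = 1 + 33670 = 33671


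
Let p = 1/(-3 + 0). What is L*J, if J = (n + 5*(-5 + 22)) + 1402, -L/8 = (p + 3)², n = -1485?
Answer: -1024/9 ≈ -113.78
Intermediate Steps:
p = -⅓ (p = 1/(-3) = -⅓ ≈ -0.33333)
L = -512/9 (L = -8*(-⅓ + 3)² = -8*(8/3)² = -8*64/9 = -512/9 ≈ -56.889)
J = 2 (J = (-1485 + 5*(-5 + 22)) + 1402 = (-1485 + 5*17) + 1402 = (-1485 + 85) + 1402 = -1400 + 1402 = 2)
L*J = -512/9*2 = -1024/9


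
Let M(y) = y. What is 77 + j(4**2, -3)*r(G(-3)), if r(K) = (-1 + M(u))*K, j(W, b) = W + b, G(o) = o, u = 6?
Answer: -118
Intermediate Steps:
r(K) = 5*K (r(K) = (-1 + 6)*K = 5*K)
77 + j(4**2, -3)*r(G(-3)) = 77 + (4**2 - 3)*(5*(-3)) = 77 + (16 - 3)*(-15) = 77 + 13*(-15) = 77 - 195 = -118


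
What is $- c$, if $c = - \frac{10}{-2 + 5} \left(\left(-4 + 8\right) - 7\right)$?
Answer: $-10$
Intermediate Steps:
$c = 10$ ($c = - \frac{10}{3} \left(4 - 7\right) = \left(-10\right) \frac{1}{3} \left(-3\right) = \left(- \frac{10}{3}\right) \left(-3\right) = 10$)
$- c = \left(-1\right) 10 = -10$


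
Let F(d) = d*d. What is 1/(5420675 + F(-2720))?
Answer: 1/12819075 ≈ 7.8009e-8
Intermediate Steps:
F(d) = d²
1/(5420675 + F(-2720)) = 1/(5420675 + (-2720)²) = 1/(5420675 + 7398400) = 1/12819075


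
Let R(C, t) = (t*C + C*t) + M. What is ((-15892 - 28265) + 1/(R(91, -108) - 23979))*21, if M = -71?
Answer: -40528442703/43706 ≈ -9.2730e+5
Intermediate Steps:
R(C, t) = -71 + 2*C*t (R(C, t) = (t*C + C*t) - 71 = (C*t + C*t) - 71 = 2*C*t - 71 = -71 + 2*C*t)
((-15892 - 28265) + 1/(R(91, -108) - 23979))*21 = ((-15892 - 28265) + 1/((-71 + 2*91*(-108)) - 23979))*21 = (-44157 + 1/((-71 - 19656) - 23979))*21 = (-44157 + 1/(-19727 - 23979))*21 = (-44157 + 1/(-43706))*21 = (-44157 - 1/43706)*21 = -1929925843/43706*21 = -40528442703/43706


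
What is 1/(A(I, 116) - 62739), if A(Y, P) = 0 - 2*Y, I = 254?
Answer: -1/63247 ≈ -1.5811e-5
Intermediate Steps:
A(Y, P) = -2*Y
1/(A(I, 116) - 62739) = 1/(-2*254 - 62739) = 1/(-508 - 62739) = 1/(-63247) = -1/63247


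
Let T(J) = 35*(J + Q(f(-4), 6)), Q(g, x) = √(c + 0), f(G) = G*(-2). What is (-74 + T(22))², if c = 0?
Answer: 484416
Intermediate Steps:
f(G) = -2*G
Q(g, x) = 0 (Q(g, x) = √(0 + 0) = √0 = 0)
T(J) = 35*J (T(J) = 35*(J + 0) = 35*J)
(-74 + T(22))² = (-74 + 35*22)² = (-74 + 770)² = 696² = 484416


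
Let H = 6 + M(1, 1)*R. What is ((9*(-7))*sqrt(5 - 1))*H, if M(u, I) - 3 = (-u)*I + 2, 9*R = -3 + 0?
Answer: -588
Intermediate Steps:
R = -1/3 (R = (-3 + 0)/9 = (1/9)*(-3) = -1/3 ≈ -0.33333)
M(u, I) = 5 - I*u (M(u, I) = 3 + ((-u)*I + 2) = 3 + (-I*u + 2) = 3 + (2 - I*u) = 5 - I*u)
H = 14/3 (H = 6 + (5 - 1*1*1)*(-1/3) = 6 + (5 - 1)*(-1/3) = 6 + 4*(-1/3) = 6 - 4/3 = 14/3 ≈ 4.6667)
((9*(-7))*sqrt(5 - 1))*H = ((9*(-7))*sqrt(5 - 1))*(14/3) = -63*sqrt(4)*(14/3) = -63*2*(14/3) = -126*14/3 = -588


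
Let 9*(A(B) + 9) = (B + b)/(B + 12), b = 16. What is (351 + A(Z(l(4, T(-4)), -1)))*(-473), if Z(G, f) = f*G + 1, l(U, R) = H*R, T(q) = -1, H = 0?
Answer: -18934663/117 ≈ -1.6183e+5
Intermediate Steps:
l(U, R) = 0 (l(U, R) = 0*R = 0)
Z(G, f) = 1 + G*f (Z(G, f) = G*f + 1 = 1 + G*f)
A(B) = -9 + (16 + B)/(9*(12 + B)) (A(B) = -9 + ((B + 16)/(B + 12))/9 = -9 + ((16 + B)/(12 + B))/9 = -9 + (16 + B)/(9*(12 + B)))
(351 + A(Z(l(4, T(-4)), -1)))*(-473) = (351 + 4*(-239 - 20*(1 + 0*(-1)))/(9*(12 + (1 + 0*(-1)))))*(-473) = (351 + 4*(-239 - 20*(1 + 0))/(9*(12 + (1 + 0))))*(-473) = (351 + 4*(-239 - 20*1)/(9*(12 + 1)))*(-473) = (351 + (4/9)*(-239 - 20)/13)*(-473) = (351 + (4/9)*(1/13)*(-259))*(-473) = (351 - 1036/117)*(-473) = (40031/117)*(-473) = -18934663/117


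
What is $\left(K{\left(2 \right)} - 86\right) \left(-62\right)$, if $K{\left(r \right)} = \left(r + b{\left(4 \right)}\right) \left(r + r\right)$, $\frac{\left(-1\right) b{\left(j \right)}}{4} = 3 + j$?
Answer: $11780$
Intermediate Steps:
$b{\left(j \right)} = -12 - 4 j$ ($b{\left(j \right)} = - 4 \left(3 + j\right) = -12 - 4 j$)
$K{\left(r \right)} = 2 r \left(-28 + r\right)$ ($K{\left(r \right)} = \left(r - 28\right) \left(r + r\right) = \left(r - 28\right) 2 r = \left(-28 + r\right) 2 r = 2 r \left(-28 + r\right)$)
$\left(K{\left(2 \right)} - 86\right) \left(-62\right) = \left(2 \cdot 2 \left(-28 + 2\right) - 86\right) \left(-62\right) = \left(2 \cdot 2 \left(-26\right) - 86\right) \left(-62\right) = \left(-104 - 86\right) \left(-62\right) = \left(-190\right) \left(-62\right) = 11780$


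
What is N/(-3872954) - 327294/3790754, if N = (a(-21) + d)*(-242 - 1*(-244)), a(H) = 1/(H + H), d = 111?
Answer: -1210779792745/14014078782438 ≈ -0.086397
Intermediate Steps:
a(H) = 1/(2*H)
N = 4661/21 (N = ((1/2)/(-21) + 111)*(-242 - 1*(-244)) = ((1/2)*(-1/21) + 111)*(-242 + 244) = (-1/42 + 111)*2 = (4661/42)*2 = 4661/21 ≈ 221.95)
N/(-3872954) - 327294/3790754 = (4661/21)/(-3872954) - 327294/3790754 = (4661/21)*(-1/3872954) - 327294*1/3790754 = -4661/81332034 - 14877/172307 = -1210779792745/14014078782438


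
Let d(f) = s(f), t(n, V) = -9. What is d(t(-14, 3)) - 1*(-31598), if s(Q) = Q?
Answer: 31589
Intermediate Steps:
d(f) = f
d(t(-14, 3)) - 1*(-31598) = -9 - 1*(-31598) = -9 + 31598 = 31589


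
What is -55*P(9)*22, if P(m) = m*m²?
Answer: -882090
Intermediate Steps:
P(m) = m³
-55*P(9)*22 = -55*9³*22 = -55*729*22 = -40095*22 = -882090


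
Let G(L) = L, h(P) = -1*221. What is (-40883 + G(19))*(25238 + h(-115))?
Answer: -1022294688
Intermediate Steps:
h(P) = -221
(-40883 + G(19))*(25238 + h(-115)) = (-40883 + 19)*(25238 - 221) = -40864*25017 = -1022294688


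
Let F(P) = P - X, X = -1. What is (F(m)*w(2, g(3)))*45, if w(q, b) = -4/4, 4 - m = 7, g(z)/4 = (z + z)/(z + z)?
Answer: 90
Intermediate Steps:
g(z) = 4 (g(z) = 4*((z + z)/(z + z)) = 4*((2*z)/((2*z))) = 4*((2*z)*(1/(2*z))) = 4*1 = 4)
m = -3 (m = 4 - 1*7 = 4 - 7 = -3)
F(P) = 1 + P (F(P) = P - 1*(-1) = P + 1 = 1 + P)
w(q, b) = -1 (w(q, b) = -4*¼ = -1)
(F(m)*w(2, g(3)))*45 = ((1 - 3)*(-1))*45 = -2*(-1)*45 = 2*45 = 90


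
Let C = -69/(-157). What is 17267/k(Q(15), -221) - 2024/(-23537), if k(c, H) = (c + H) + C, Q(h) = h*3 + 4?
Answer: -63752384063/633969095 ≈ -100.56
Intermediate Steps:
C = 69/157 (C = -69*(-1/157) = 69/157 ≈ 0.43949)
Q(h) = 4 + 3*h (Q(h) = 3*h + 4 = 4 + 3*h)
k(c, H) = 69/157 + H + c (k(c, H) = (c + H) + 69/157 = (H + c) + 69/157 = 69/157 + H + c)
17267/k(Q(15), -221) - 2024/(-23537) = 17267/(69/157 - 221 + (4 + 3*15)) - 2024/(-23537) = 17267/(69/157 - 221 + (4 + 45)) - 2024*(-1/23537) = 17267/(69/157 - 221 + 49) + 2024/23537 = 17267/(-26935/157) + 2024/23537 = 17267*(-157/26935) + 2024/23537 = -2710919/26935 + 2024/23537 = -63752384063/633969095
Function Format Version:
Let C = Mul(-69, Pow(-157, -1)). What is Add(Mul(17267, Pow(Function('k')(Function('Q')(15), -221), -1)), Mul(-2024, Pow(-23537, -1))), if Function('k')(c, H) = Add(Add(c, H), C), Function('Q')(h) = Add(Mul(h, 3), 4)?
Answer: Rational(-63752384063, 633969095) ≈ -100.56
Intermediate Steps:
C = Rational(69, 157) (C = Mul(-69, Rational(-1, 157)) = Rational(69, 157) ≈ 0.43949)
Function('Q')(h) = Add(4, Mul(3, h)) (Function('Q')(h) = Add(Mul(3, h), 4) = Add(4, Mul(3, h)))
Function('k')(c, H) = Add(Rational(69, 157), H, c) (Function('k')(c, H) = Add(Add(c, H), Rational(69, 157)) = Add(Add(H, c), Rational(69, 157)) = Add(Rational(69, 157), H, c))
Add(Mul(17267, Pow(Function('k')(Function('Q')(15), -221), -1)), Mul(-2024, Pow(-23537, -1))) = Add(Mul(17267, Pow(Add(Rational(69, 157), -221, Add(4, Mul(3, 15))), -1)), Mul(-2024, Pow(-23537, -1))) = Add(Mul(17267, Pow(Add(Rational(69, 157), -221, Add(4, 45)), -1)), Mul(-2024, Rational(-1, 23537))) = Add(Mul(17267, Pow(Add(Rational(69, 157), -221, 49), -1)), Rational(2024, 23537)) = Add(Mul(17267, Pow(Rational(-26935, 157), -1)), Rational(2024, 23537)) = Add(Mul(17267, Rational(-157, 26935)), Rational(2024, 23537)) = Add(Rational(-2710919, 26935), Rational(2024, 23537)) = Rational(-63752384063, 633969095)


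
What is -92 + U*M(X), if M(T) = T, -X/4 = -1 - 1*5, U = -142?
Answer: -3500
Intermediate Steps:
X = 24 (X = -4*(-1 - 1*5) = -4*(-1 - 5) = -4*(-6) = 24)
-92 + U*M(X) = -92 - 142*24 = -92 - 3408 = -3500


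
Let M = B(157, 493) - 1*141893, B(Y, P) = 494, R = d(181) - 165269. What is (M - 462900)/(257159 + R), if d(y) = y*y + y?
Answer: -604299/124832 ≈ -4.8409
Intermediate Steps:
d(y) = y + y² (d(y) = y² + y = y + y²)
R = -132327 (R = 181*(1 + 181) - 165269 = 181*182 - 165269 = 32942 - 165269 = -132327)
M = -141399 (M = 494 - 1*141893 = 494 - 141893 = -141399)
(M - 462900)/(257159 + R) = (-141399 - 462900)/(257159 - 132327) = -604299/124832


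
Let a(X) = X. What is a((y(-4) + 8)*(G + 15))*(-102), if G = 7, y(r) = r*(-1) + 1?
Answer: -29172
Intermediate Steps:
y(r) = 1 - r (y(r) = -r + 1 = 1 - r)
a((y(-4) + 8)*(G + 15))*(-102) = (((1 - 1*(-4)) + 8)*(7 + 15))*(-102) = (((1 + 4) + 8)*22)*(-102) = ((5 + 8)*22)*(-102) = (13*22)*(-102) = 286*(-102) = -29172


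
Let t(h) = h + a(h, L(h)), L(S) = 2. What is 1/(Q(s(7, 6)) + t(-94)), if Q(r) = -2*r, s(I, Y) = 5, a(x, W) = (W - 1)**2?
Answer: -1/103 ≈ -0.0097087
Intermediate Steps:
a(x, W) = (-1 + W)**2
t(h) = 1 + h (t(h) = h + (-1 + 2)**2 = h + 1**2 = h + 1 = 1 + h)
1/(Q(s(7, 6)) + t(-94)) = 1/(-2*5 + (1 - 94)) = 1/(-10 - 93) = 1/(-103) = -1/103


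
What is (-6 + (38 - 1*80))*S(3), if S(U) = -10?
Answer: 480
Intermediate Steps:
(-6 + (38 - 1*80))*S(3) = (-6 + (38 - 1*80))*(-10) = (-6 + (38 - 80))*(-10) = (-6 - 42)*(-10) = -48*(-10) = 480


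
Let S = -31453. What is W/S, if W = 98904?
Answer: -98904/31453 ≈ -3.1445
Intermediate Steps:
W/S = 98904/(-31453) = 98904*(-1/31453) = -98904/31453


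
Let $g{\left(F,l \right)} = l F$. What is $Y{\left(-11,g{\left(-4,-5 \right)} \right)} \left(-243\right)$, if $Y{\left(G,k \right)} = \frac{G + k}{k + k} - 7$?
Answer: $\frac{65853}{40} \approx 1646.3$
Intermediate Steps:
$g{\left(F,l \right)} = F l$
$Y{\left(G,k \right)} = -7 + \frac{G + k}{2 k}$ ($Y{\left(G,k \right)} = \frac{G + k}{2 k} - 7 = -7 + \frac{G + k}{2 k}$)
$Y{\left(-11,g{\left(-4,-5 \right)} \right)} \left(-243\right) = \frac{-11 - 13 \left(\left(-4\right) \left(-5\right)\right)}{2 \left(\left(-4\right) \left(-5\right)\right)} \left(-243\right) = \frac{-11 - 260}{2 \cdot 20} \left(-243\right) = \frac{1}{2} \cdot \frac{1}{20} \left(-11 - 260\right) \left(-243\right) = \frac{1}{2} \cdot \frac{1}{20} \left(-271\right) \left(-243\right) = \left(- \frac{271}{40}\right) \left(-243\right) = \frac{65853}{40}$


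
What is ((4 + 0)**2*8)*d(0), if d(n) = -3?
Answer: -384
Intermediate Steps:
((4 + 0)**2*8)*d(0) = ((4 + 0)**2*8)*(-3) = (4**2*8)*(-3) = (16*8)*(-3) = 128*(-3) = -384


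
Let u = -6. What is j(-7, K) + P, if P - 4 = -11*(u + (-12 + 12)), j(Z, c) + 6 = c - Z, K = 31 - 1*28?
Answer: 74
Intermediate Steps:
K = 3 (K = 31 - 28 = 3)
j(Z, c) = -6 + c - Z (j(Z, c) = -6 + (c - Z) = -6 + c - Z)
P = 70 (P = 4 - 11*(-6 + (-12 + 12)) = 4 - 11*(-6 + 0) = 4 - 11*(-6) = 4 + 66 = 70)
j(-7, K) + P = (-6 + 3 - 1*(-7)) + 70 = (-6 + 3 + 7) + 70 = 4 + 70 = 74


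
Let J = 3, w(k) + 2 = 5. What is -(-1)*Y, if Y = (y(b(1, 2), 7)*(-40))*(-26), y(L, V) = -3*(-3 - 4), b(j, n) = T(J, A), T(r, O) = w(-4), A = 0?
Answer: 21840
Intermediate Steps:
w(k) = 3 (w(k) = -2 + 5 = 3)
T(r, O) = 3
b(j, n) = 3
y(L, V) = 21 (y(L, V) = -3*(-7) = 21)
Y = 21840 (Y = (21*(-40))*(-26) = -840*(-26) = 21840)
-(-1)*Y = -(-1)*21840 = -1*(-21840) = 21840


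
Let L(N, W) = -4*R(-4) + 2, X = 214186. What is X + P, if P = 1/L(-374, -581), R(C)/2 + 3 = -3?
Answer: 10709301/50 ≈ 2.1419e+5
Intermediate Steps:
R(C) = -12 (R(C) = -6 + 2*(-3) = -6 - 6 = -12)
L(N, W) = 50 (L(N, W) = -4*(-12) + 2 = 48 + 2 = 50)
P = 1/50 ≈ 0.020000
X + P = 214186 + 1/50 = 10709301/50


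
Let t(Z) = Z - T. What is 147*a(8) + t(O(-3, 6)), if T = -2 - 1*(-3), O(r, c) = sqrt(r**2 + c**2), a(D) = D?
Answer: 1175 + 3*sqrt(5) ≈ 1181.7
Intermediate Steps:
O(r, c) = sqrt(c**2 + r**2)
T = 1 (T = -2 + 3 = 1)
t(Z) = -1 + Z (t(Z) = Z - 1*1 = Z - 1 = -1 + Z)
147*a(8) + t(O(-3, 6)) = 147*8 + (-1 + sqrt(6**2 + (-3)**2)) = 1176 + (-1 + sqrt(36 + 9)) = 1176 + (-1 + sqrt(45)) = 1176 + (-1 + 3*sqrt(5)) = 1175 + 3*sqrt(5)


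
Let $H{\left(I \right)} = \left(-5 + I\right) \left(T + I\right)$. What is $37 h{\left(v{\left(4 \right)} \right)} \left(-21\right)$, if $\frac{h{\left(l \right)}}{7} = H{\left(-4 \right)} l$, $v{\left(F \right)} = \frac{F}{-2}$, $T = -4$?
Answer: $783216$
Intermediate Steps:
$H{\left(I \right)} = \left(-5 + I\right) \left(-4 + I\right)$
$v{\left(F \right)} = - \frac{F}{2}$ ($v{\left(F \right)} = F \left(- \frac{1}{2}\right) = - \frac{F}{2}$)
$h{\left(l \right)} = 504 l$ ($h{\left(l \right)} = 7 \left(20 + \left(-4\right)^{2} - -36\right) l = 7 \left(20 + 16 + 36\right) l = 7 \cdot 72 l = 504 l$)
$37 h{\left(v{\left(4 \right)} \right)} \left(-21\right) = 37 \cdot 504 \left(\left(- \frac{1}{2}\right) 4\right) \left(-21\right) = 37 \cdot 504 \left(-2\right) \left(-21\right) = 37 \left(-1008\right) \left(-21\right) = \left(-37296\right) \left(-21\right) = 783216$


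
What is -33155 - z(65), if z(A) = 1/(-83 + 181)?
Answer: -3249191/98 ≈ -33155.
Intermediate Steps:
z(A) = 1/98
-33155 - z(65) = -33155 - 1*1/98 = -33155 - 1/98 = -3249191/98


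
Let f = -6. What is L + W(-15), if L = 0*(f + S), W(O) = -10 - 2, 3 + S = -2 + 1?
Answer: -12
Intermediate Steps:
S = -4 (S = -3 + (-2 + 1) = -3 - 1 = -4)
W(O) = -12
L = 0 (L = 0*(-6 - 4) = 0*(-10) = 0)
L + W(-15) = 0 - 12 = -12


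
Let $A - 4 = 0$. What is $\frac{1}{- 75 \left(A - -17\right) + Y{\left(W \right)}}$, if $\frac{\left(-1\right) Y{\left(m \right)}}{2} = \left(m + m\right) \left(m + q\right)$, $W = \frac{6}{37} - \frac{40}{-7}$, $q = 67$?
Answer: $- \frac{67081}{220563575} \approx -0.00030413$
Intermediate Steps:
$A = 4$ ($A = 4 + 0 = 4$)
$W = \frac{1522}{259}$ ($W = 6 \cdot \frac{1}{37} - - \frac{40}{7} = \frac{6}{37} + \frac{40}{7} = \frac{1522}{259} \approx 5.8764$)
$Y{\left(m \right)} = - 4 m \left(67 + m\right)$ ($Y{\left(m \right)} = - 2 \left(m + m\right) \left(m + 67\right) = - 2 \cdot 2 m \left(67 + m\right) = - 4 m \left(67 + m\right)$)
$\frac{1}{- 75 \left(A - -17\right) + Y{\left(W \right)}} = \frac{1}{- 75 \left(4 - -17\right) - \frac{6088 \left(67 + \frac{1522}{259}\right)}{259}} = \frac{1}{- 75 \left(4 + 17\right) - \frac{6088}{259} \cdot \frac{18875}{259}} = \frac{1}{\left(-75\right) 21 - \frac{114911000}{67081}} = \frac{1}{-1575 - \frac{114911000}{67081}} = \frac{1}{- \frac{220563575}{67081}} = - \frac{67081}{220563575}$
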